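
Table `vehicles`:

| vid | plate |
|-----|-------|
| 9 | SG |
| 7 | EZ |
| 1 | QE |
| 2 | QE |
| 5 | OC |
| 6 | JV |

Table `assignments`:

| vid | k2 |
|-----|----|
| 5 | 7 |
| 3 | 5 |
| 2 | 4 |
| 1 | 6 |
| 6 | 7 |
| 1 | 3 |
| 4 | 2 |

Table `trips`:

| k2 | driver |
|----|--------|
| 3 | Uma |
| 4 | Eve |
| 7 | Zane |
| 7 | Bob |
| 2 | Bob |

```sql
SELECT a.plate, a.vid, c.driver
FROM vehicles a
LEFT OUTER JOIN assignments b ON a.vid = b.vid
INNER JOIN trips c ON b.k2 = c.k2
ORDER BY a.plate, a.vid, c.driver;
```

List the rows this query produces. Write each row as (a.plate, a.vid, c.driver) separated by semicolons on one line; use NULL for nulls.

(JV, 6, Bob); (JV, 6, Zane); (OC, 5, Bob); (OC, 5, Zane); (QE, 1, Uma); (QE, 2, Eve)

Evaluate left to right. First `vehicles a LEFT JOIN assignments b` on vid: 7 row(s).
Then INNER JOIN `trips c` on k2: keep only rows whose b.k2 appears in c.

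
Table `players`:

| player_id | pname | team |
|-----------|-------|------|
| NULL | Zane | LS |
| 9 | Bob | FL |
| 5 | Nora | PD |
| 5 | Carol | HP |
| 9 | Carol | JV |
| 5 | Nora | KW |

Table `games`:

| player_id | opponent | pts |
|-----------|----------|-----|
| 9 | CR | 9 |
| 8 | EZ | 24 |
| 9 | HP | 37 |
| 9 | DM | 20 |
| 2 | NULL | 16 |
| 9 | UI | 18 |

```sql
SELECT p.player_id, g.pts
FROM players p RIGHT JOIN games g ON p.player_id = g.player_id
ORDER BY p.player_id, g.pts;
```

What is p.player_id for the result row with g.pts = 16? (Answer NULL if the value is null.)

RIGHT JOIN keeps every row from `games`; unmatched rows get NULL for `players`'s columns.
Matching on p.player_id = g.player_id. A NULL in a compared column never satisfies the condition.
- p[0] player_id=NULL → no match.
- p[1] player_id=9 → 4 match(es) in g → 4 row(s).
- p[2] player_id=5 → no match.
- p[3] player_id=5 → no match.
- p[4] player_id=9 → 4 match(es) in g → 4 row(s).
- p[5] player_id=5 → no match.
- 2 g row(s) had no p match → kept, p columns NULL.

NULL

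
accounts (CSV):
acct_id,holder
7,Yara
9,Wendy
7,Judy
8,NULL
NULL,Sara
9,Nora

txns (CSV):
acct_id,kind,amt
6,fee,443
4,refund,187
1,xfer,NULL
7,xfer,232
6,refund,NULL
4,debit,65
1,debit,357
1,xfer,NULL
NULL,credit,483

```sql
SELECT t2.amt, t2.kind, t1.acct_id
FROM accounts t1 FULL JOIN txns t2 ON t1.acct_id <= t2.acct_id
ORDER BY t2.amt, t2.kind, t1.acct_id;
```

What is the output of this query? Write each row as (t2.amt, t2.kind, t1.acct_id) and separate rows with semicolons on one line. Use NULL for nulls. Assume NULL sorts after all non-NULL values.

(65, debit, NULL); (187, refund, NULL); (232, xfer, 7); (232, xfer, 7); (357, debit, NULL); (443, fee, NULL); (483, credit, NULL); (NULL, refund, NULL); (NULL, xfer, NULL); (NULL, xfer, NULL); (NULL, NULL, 8); (NULL, NULL, 9); (NULL, NULL, 9); (NULL, NULL, NULL)

FULL OUTER JOIN keeps every row from both sides; unmatched rows get NULL for the other side's columns.
Matching on t1.acct_id <= t2.acct_id. A NULL in a compared column never satisfies the condition.
Matched pairs: 2; unmatched t1 rows kept: 4; unmatched t2 rows kept: 8.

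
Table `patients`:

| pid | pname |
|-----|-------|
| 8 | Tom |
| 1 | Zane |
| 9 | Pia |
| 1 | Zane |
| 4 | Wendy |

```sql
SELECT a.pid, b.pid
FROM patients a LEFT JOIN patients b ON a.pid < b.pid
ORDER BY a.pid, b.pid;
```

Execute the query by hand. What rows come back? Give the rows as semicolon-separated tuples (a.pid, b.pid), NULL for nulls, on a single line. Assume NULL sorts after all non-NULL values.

(1, 4); (1, 4); (1, 8); (1, 8); (1, 9); (1, 9); (4, 8); (4, 9); (8, 9); (9, NULL)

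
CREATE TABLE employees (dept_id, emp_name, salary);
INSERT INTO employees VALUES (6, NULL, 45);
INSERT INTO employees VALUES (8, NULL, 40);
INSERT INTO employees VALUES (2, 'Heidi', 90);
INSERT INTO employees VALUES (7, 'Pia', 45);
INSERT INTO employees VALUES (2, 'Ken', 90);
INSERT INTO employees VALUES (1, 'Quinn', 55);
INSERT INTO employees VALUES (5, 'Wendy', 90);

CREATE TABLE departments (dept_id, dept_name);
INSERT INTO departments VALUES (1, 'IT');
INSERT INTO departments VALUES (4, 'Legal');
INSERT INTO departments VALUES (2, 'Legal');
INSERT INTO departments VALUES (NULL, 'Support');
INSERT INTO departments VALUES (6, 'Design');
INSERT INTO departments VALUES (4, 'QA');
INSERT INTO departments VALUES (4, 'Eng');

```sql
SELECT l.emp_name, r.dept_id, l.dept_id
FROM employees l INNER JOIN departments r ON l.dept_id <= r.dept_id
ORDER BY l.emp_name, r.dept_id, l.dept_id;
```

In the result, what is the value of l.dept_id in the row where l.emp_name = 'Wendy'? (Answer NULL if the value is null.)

INNER JOIN keeps only pairs where the ON condition holds.
Matching on l.dept_id <= r.dept_id. A NULL in a compared column never satisfies the condition.
Matched pairs: 18.

5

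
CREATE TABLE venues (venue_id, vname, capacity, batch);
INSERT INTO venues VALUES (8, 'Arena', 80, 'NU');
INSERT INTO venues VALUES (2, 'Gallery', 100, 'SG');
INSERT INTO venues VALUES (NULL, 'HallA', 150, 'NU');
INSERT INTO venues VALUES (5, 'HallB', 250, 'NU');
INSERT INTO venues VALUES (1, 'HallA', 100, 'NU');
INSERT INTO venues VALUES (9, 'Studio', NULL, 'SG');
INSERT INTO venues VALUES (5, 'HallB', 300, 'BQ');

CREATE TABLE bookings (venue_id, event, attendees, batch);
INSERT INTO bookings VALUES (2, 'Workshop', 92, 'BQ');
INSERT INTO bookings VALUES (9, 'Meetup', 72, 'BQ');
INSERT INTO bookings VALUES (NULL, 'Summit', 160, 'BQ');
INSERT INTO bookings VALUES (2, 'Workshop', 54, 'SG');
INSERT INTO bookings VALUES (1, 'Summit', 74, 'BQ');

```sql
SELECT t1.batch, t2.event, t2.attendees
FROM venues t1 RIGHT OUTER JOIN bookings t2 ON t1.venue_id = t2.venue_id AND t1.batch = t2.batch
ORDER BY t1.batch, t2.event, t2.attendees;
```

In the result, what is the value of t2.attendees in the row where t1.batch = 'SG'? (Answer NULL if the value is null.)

54

RIGHT JOIN keeps every row from `bookings`; unmatched rows get NULL for `venues`'s columns.
Matching on t1.venue_id = t2.venue_id AND t1.batch = t2.batch. A NULL in a compared column never satisfies the condition.
- t1 row (venue_id=8, batch=NU): no match.
- t1 row (venue_id=2, batch=SG): matches 1 t2 row(s) → 1 output row(s).
- t1 row (venue_id=NULL, batch=NU): no match.
- t1 row (venue_id=5, batch=NU): no match.
- t1 row (venue_id=1, batch=NU): no match.
- t1 row (venue_id=9, batch=SG): no match.
- t1 row (venue_id=5, batch=BQ): no match.
- plus 4 unmatched t2 row(s), each kept with NULL t1 columns.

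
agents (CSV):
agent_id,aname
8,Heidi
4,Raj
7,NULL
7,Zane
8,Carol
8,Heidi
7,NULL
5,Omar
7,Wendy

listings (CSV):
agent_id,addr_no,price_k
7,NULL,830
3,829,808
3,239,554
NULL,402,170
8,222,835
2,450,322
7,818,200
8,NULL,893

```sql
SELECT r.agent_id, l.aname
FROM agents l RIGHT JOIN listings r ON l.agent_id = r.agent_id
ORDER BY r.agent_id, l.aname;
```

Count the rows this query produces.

RIGHT JOIN keeps every row from `listings`; unmatched rows get NULL for `agents`'s columns.
Matching on l.agent_id = r.agent_id. A NULL in a compared column never satisfies the condition.
- l (agent_id=8) pairs with 2 row(s) of r.
- l (agent_id=4) has no partner in r.
- l (agent_id=7) pairs with 2 row(s) of r.
- l (agent_id=7) pairs with 2 row(s) of r.
- l (agent_id=8) pairs with 2 row(s) of r.
- l (agent_id=8) pairs with 2 row(s) of r.
- l (agent_id=7) pairs with 2 row(s) of r.
- l (agent_id=5) has no partner in r.
- l (agent_id=7) pairs with 2 row(s) of r.
- 4 r row(s) had no l match → kept, l columns NULL.
Total: 14 matched + 4 padded = 18 rows.

18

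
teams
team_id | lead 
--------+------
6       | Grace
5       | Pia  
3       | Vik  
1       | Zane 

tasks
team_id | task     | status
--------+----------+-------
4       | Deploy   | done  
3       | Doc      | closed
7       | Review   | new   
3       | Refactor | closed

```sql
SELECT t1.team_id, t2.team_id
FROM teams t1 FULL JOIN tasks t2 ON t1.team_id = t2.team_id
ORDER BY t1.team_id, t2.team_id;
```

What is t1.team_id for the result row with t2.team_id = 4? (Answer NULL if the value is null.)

NULL

FULL OUTER JOIN keeps every row from both sides; unmatched rows get NULL for the other side's columns.
Matching on t1.team_id = t2.team_id.
- team_id=6: no t2 row matches, row kept with t2 columns NULL.
- team_id=5: no t2 row matches, row kept with t2 columns NULL.
- team_id=3: 2 matching t2 row(s), so 2 row(s) emitted.
- team_id=1: no t2 row matches, row kept with t2 columns NULL.
- plus 2 unmatched t2 row(s), each kept with NULL t1 columns.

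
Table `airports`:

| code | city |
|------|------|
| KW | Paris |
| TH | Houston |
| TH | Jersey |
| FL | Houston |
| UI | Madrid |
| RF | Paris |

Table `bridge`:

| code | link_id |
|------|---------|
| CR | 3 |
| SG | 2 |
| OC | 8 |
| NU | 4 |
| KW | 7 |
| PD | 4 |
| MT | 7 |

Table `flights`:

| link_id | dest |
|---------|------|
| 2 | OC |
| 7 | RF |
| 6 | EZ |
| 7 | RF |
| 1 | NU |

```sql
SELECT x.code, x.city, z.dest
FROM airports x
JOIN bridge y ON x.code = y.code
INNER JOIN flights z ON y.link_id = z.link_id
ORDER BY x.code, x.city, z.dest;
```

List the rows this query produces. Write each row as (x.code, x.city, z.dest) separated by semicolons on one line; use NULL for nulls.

(KW, Paris, RF); (KW, Paris, RF)

Evaluate left to right. First `airports x INNER JOIN bridge y` on code: 1 row(s).
Then INNER JOIN `flights z` on link_id: keep only rows whose y.link_id appears in z.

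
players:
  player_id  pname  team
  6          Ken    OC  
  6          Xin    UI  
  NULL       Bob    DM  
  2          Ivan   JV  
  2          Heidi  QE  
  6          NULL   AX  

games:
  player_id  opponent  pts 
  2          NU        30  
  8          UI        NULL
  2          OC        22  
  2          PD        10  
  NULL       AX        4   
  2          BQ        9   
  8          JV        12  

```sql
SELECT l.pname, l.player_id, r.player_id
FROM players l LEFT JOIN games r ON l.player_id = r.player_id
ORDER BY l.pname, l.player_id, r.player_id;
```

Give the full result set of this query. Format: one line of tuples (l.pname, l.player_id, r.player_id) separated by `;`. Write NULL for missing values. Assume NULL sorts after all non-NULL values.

LEFT JOIN keeps every row from `players`; unmatched rows get NULL for `games`'s columns.
Matching on l.player_id = r.player_id. A NULL in a compared column never satisfies the condition.
- player_id=6: no r row matches, row kept with r columns NULL.
- player_id=6: no r row matches, row kept with r columns NULL.
- player_id=NULL: no r row matches, row kept with r columns NULL.
- player_id=2: 4 matching r row(s), so 4 row(s) emitted.
- player_id=2: 4 matching r row(s), so 4 row(s) emitted.
- player_id=6: no r row matches, row kept with r columns NULL.

(Bob, NULL, NULL); (Heidi, 2, 2); (Heidi, 2, 2); (Heidi, 2, 2); (Heidi, 2, 2); (Ivan, 2, 2); (Ivan, 2, 2); (Ivan, 2, 2); (Ivan, 2, 2); (Ken, 6, NULL); (Xin, 6, NULL); (NULL, 6, NULL)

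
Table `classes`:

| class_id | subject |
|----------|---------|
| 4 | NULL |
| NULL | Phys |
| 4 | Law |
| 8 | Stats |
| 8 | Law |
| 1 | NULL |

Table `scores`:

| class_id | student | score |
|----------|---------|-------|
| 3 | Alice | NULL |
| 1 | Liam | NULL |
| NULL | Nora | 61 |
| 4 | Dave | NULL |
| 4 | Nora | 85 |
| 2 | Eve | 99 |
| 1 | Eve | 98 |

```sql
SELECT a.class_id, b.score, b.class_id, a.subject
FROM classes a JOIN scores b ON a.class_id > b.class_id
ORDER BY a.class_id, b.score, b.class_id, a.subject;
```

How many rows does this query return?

20

INNER JOIN keeps only pairs where the ON condition holds.
Matching on a.class_id > b.class_id. A NULL in a compared column never satisfies the condition.
Matched pairs: 20.
Total: 20 rows.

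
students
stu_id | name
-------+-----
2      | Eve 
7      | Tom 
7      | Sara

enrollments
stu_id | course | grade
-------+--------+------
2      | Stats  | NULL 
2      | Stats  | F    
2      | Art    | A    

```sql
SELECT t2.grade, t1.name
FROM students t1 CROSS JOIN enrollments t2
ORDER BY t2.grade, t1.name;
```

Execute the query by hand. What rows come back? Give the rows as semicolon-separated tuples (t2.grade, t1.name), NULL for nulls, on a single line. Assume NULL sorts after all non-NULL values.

CROSS JOIN pairs every row of `students` with every row of `enrollments`: 3 × 3 = 9 rows.
After projecting and ordering:
t2.grade | t1.name
A | Eve
A | Sara
A | Tom
F | Eve
F | Sara
F | Tom
NULL | Eve
NULL | Sara
NULL | Tom

(A, Eve); (A, Sara); (A, Tom); (F, Eve); (F, Sara); (F, Tom); (NULL, Eve); (NULL, Sara); (NULL, Tom)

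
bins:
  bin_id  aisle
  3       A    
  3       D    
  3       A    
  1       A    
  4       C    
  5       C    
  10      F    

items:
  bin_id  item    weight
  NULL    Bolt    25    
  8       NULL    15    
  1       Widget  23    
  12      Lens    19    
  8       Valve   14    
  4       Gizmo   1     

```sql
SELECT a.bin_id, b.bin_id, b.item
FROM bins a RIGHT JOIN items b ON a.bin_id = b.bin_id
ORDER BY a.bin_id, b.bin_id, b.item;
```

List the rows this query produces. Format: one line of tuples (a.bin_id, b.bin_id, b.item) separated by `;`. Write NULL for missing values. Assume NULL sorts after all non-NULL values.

RIGHT JOIN keeps every row from `items`; unmatched rows get NULL for `bins`'s columns.
Matching on a.bin_id = b.bin_id. A NULL in a compared column never satisfies the condition.
- a (bin_id=3) has no partner in b.
- a (bin_id=3) has no partner in b.
- a (bin_id=3) has no partner in b.
- a (bin_id=1) pairs with 1 row(s) of b.
- a (bin_id=4) pairs with 1 row(s) of b.
- a (bin_id=5) has no partner in b.
- a (bin_id=10) has no partner in b.
- 4 row(s) from b found no a partner → padded with NULL.
After projecting and ordering:
a.bin_id | b.bin_id | b.item
1 | 1 | Widget
4 | 4 | Gizmo
NULL | 8 | Valve
NULL | 8 | NULL
NULL | 12 | Lens
NULL | NULL | Bolt

(1, 1, Widget); (4, 4, Gizmo); (NULL, 8, Valve); (NULL, 8, NULL); (NULL, 12, Lens); (NULL, NULL, Bolt)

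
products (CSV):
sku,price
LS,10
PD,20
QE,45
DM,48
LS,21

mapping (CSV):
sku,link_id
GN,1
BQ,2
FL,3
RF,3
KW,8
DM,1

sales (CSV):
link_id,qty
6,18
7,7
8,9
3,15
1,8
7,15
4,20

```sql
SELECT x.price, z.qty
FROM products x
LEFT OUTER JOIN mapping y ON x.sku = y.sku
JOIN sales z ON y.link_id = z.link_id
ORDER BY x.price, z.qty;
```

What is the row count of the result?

1

Step 1 — x LEFT JOIN y on sku → 5 row(s).
Then INNER JOIN `sales z` on link_id: keep only rows whose y.link_id appears in z.
Result: 1 row(s).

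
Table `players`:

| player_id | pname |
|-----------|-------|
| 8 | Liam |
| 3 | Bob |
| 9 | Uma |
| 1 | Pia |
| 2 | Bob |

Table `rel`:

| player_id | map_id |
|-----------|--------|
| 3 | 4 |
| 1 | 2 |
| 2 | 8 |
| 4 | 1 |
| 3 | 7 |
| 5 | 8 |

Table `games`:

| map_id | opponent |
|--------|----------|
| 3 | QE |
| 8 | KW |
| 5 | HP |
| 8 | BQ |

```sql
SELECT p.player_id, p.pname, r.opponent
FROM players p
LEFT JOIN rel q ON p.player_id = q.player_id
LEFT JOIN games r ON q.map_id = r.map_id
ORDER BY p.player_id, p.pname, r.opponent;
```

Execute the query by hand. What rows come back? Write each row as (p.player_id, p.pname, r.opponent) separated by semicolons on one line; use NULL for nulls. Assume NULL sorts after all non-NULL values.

(1, Pia, NULL); (2, Bob, BQ); (2, Bob, KW); (3, Bob, NULL); (3, Bob, NULL); (8, Liam, NULL); (9, Uma, NULL)

Joins associate left-to-right: players LEFT JOIN rel on player_id gives 6 intermediate row(s).
Then LEFT JOIN `games r` on map_id: each of those 6 rows is kept; rows whose q.map_id has no match in r get NULL for r's columns.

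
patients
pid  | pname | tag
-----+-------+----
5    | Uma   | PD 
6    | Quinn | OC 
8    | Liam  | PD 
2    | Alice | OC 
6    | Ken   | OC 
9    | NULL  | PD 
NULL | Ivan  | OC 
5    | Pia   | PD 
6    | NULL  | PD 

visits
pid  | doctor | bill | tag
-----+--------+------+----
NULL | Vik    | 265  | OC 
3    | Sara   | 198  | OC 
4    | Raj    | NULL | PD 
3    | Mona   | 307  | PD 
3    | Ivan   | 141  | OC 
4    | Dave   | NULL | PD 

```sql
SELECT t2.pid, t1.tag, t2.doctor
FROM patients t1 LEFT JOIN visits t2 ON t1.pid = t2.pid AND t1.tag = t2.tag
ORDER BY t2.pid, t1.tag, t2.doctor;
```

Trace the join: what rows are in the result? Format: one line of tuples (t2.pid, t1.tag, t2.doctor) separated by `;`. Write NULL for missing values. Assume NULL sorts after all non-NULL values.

LEFT JOIN keeps every row from `patients`; unmatched rows get NULL for `visits`'s columns.
Matching on t1.pid = t2.pid AND t1.tag = t2.tag. A NULL in a compared column never satisfies the condition.
- pid=5, tag=PD: no t2 row matches, row kept with t2 columns NULL.
- pid=6, tag=OC: no t2 row matches, row kept with t2 columns NULL.
- pid=8, tag=PD: no t2 row matches, row kept with t2 columns NULL.
- pid=2, tag=OC: no t2 row matches, row kept with t2 columns NULL.
- pid=6, tag=OC: no t2 row matches, row kept with t2 columns NULL.
- pid=9, tag=PD: no t2 row matches, row kept with t2 columns NULL.
- pid=NULL, tag=OC: no t2 row matches, row kept with t2 columns NULL.
- pid=5, tag=PD: no t2 row matches, row kept with t2 columns NULL.
- pid=6, tag=PD: no t2 row matches, row kept with t2 columns NULL.
After projecting and ordering:
t2.pid | t1.tag | t2.doctor
NULL | OC | NULL
NULL | OC | NULL
NULL | OC | NULL
NULL | OC | NULL
NULL | PD | NULL
NULL | PD | NULL
NULL | PD | NULL
NULL | PD | NULL
NULL | PD | NULL

(NULL, OC, NULL); (NULL, OC, NULL); (NULL, OC, NULL); (NULL, OC, NULL); (NULL, PD, NULL); (NULL, PD, NULL); (NULL, PD, NULL); (NULL, PD, NULL); (NULL, PD, NULL)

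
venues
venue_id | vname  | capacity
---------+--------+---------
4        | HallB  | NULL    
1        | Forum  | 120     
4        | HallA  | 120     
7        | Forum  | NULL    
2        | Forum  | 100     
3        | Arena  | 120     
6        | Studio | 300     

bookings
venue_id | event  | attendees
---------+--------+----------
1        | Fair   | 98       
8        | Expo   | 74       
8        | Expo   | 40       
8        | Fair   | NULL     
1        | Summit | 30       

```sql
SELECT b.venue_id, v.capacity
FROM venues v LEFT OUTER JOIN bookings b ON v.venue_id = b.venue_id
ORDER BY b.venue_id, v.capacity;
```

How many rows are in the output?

8

LEFT JOIN keeps every row from `venues`; unmatched rows get NULL for `bookings`'s columns.
Matching on v.venue_id = b.venue_id.
Matched pairs: 2; unmatched v rows kept: 6.
Total: 2 matched + 6 padded = 8 rows.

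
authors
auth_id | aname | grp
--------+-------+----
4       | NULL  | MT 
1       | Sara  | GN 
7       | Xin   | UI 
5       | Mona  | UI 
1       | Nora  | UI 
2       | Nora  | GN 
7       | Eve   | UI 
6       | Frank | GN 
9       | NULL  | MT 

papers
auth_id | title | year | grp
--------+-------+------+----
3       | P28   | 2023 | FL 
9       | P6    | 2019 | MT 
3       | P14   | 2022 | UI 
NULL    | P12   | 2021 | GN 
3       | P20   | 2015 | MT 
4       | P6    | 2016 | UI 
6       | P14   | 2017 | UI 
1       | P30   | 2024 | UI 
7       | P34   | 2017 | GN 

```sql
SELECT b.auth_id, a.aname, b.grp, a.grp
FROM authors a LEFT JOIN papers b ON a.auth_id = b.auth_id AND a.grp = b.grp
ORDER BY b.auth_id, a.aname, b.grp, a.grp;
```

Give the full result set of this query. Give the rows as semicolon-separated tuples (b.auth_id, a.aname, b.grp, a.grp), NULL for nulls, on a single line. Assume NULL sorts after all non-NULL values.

(1, Nora, UI, UI); (9, NULL, MT, MT); (NULL, Eve, NULL, UI); (NULL, Frank, NULL, GN); (NULL, Mona, NULL, UI); (NULL, Nora, NULL, GN); (NULL, Sara, NULL, GN); (NULL, Xin, NULL, UI); (NULL, NULL, NULL, MT)

LEFT JOIN keeps every row from `authors`; unmatched rows get NULL for `papers`'s columns.
Matching on a.auth_id = b.auth_id AND a.grp = b.grp. A NULL in a compared column never satisfies the condition.
- auth_id=4, grp=MT: no b row matches, row kept with b columns NULL.
- auth_id=1, grp=GN: no b row matches, row kept with b columns NULL.
- auth_id=7, grp=UI: no b row matches, row kept with b columns NULL.
- auth_id=5, grp=UI: no b row matches, row kept with b columns NULL.
- auth_id=1, grp=UI: 1 matching b row(s), so 1 row(s) emitted.
- auth_id=2, grp=GN: no b row matches, row kept with b columns NULL.
- auth_id=7, grp=UI: no b row matches, row kept with b columns NULL.
- auth_id=6, grp=GN: no b row matches, row kept with b columns NULL.
- auth_id=9, grp=MT: 1 matching b row(s), so 1 row(s) emitted.
After projecting and ordering:
b.auth_id | a.aname | b.grp | a.grp
1 | Nora | UI | UI
9 | NULL | MT | MT
NULL | Eve | NULL | UI
NULL | Frank | NULL | GN
NULL | Mona | NULL | UI
NULL | Nora | NULL | GN
NULL | Sara | NULL | GN
NULL | Xin | NULL | UI
NULL | NULL | NULL | MT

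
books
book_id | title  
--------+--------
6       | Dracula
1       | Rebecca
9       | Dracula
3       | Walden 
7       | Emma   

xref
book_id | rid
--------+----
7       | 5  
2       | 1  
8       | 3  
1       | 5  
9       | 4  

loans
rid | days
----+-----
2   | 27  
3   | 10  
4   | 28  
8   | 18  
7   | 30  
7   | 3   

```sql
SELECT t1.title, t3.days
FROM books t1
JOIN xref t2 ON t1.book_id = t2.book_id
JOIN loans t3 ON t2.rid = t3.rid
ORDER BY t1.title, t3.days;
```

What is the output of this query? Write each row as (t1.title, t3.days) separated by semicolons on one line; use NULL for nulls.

Joins associate left-to-right: books INNER JOIN xref on book_id gives 3 intermediate row(s).
Then INNER JOIN `loans t3` on rid: keep only rows whose t2.rid appears in t3.

(Dracula, 28)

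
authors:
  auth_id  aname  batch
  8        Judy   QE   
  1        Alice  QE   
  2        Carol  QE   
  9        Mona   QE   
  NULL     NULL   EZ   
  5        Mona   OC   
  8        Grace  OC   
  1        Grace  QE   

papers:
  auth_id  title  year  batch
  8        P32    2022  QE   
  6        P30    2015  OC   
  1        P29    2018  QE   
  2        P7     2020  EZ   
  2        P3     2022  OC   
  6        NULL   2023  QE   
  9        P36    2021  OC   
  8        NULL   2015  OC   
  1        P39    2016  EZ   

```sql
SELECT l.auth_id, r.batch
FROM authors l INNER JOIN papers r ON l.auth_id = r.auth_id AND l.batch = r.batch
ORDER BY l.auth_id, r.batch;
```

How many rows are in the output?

INNER JOIN keeps only pairs where the ON condition holds.
Matching on l.auth_id = r.auth_id AND l.batch = r.batch. A NULL in a compared column never satisfies the condition.
- l (auth_id=8, batch=QE) pairs with 1 row(s) of r.
- l (auth_id=1, batch=QE) pairs with 1 row(s) of r.
- l (auth_id=2, batch=QE) has no partner → excluded.
- l (auth_id=9, batch=QE) has no partner → excluded.
- l (auth_id=NULL, batch=EZ) has no partner → excluded.
- l (auth_id=5, batch=OC) has no partner → excluded.
- l (auth_id=8, batch=OC) pairs with 1 row(s) of r.
- l (auth_id=1, batch=QE) pairs with 1 row(s) of r.
Total: 4 rows.

4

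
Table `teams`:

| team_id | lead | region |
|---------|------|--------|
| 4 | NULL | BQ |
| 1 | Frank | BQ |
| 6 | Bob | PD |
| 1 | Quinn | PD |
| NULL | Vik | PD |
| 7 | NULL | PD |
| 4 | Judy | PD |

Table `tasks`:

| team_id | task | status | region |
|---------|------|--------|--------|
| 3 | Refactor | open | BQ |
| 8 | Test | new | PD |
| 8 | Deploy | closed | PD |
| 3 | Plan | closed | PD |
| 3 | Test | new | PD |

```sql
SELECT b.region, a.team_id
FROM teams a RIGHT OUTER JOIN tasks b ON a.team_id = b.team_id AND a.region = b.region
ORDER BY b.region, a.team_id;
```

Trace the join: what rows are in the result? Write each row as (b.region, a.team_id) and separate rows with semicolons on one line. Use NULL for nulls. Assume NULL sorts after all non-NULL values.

(BQ, NULL); (PD, NULL); (PD, NULL); (PD, NULL); (PD, NULL)

RIGHT JOIN keeps every row from `tasks`; unmatched rows get NULL for `teams`'s columns.
Matching on a.team_id = b.team_id AND a.region = b.region. A NULL in a compared column never satisfies the condition.
- a[0] team_id=4, region=BQ → no match.
- a[1] team_id=1, region=BQ → no match.
- a[2] team_id=6, region=PD → no match.
- a[3] team_id=1, region=PD → no match.
- a[4] team_id=NULL, region=PD → no match.
- a[5] team_id=7, region=PD → no match.
- a[6] team_id=4, region=PD → no match.
- plus 5 unmatched b row(s), each kept with NULL a columns.
After projecting and ordering:
b.region | a.team_id
BQ | NULL
PD | NULL
PD | NULL
PD | NULL
PD | NULL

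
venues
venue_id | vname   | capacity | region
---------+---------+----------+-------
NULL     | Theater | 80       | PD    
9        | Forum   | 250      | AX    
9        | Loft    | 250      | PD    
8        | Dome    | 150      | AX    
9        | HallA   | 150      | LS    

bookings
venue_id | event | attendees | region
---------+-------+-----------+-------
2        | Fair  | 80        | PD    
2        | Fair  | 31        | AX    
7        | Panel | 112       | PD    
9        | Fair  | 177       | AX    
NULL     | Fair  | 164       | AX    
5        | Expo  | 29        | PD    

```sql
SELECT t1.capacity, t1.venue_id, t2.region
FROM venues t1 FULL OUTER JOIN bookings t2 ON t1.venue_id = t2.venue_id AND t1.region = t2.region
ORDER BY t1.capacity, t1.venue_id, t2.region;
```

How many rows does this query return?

FULL OUTER JOIN keeps every row from both sides; unmatched rows get NULL for the other side's columns.
Matching on t1.venue_id = t2.venue_id AND t1.region = t2.region. A NULL in a compared column never satisfies the condition.
- t1 (venue_id=NULL, region=PD) has no partner → padded with NULL.
- t1 (venue_id=9, region=AX) pairs with 1 row(s) of t2.
- t1 (venue_id=9, region=PD) has no partner → padded with NULL.
- t1 (venue_id=8, region=AX) has no partner → padded with NULL.
- t1 (venue_id=9, region=LS) has no partner → padded with NULL.
- 5 row(s) from t2 found no t1 partner → padded with NULL.
Total: 1 matched + 9 padded = 10 rows.

10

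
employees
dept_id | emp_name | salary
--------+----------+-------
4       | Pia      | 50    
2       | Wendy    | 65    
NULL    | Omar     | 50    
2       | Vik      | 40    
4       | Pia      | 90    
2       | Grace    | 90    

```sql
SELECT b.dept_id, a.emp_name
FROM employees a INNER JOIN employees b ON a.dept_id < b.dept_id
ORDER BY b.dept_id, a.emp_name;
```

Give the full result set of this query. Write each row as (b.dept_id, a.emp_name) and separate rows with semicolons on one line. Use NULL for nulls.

(4, Grace); (4, Grace); (4, Vik); (4, Vik); (4, Wendy); (4, Wendy)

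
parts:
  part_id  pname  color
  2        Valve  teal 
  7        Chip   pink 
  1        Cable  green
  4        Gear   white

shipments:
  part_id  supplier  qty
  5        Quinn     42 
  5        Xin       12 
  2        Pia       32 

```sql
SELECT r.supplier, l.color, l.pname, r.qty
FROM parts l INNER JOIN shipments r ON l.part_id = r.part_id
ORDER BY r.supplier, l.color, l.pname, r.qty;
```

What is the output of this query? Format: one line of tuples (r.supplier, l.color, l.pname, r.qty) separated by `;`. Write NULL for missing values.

INNER JOIN keeps only pairs where the ON condition holds.
Matching on l.part_id = r.part_id.
- l (part_id=2) pairs with 1 row(s) of r.
- l (part_id=7) has no partner → excluded.
- l (part_id=1) has no partner → excluded.
- l (part_id=4) has no partner → excluded.
After projecting and ordering:
r.supplier | l.color | l.pname | r.qty
Pia | teal | Valve | 32

(Pia, teal, Valve, 32)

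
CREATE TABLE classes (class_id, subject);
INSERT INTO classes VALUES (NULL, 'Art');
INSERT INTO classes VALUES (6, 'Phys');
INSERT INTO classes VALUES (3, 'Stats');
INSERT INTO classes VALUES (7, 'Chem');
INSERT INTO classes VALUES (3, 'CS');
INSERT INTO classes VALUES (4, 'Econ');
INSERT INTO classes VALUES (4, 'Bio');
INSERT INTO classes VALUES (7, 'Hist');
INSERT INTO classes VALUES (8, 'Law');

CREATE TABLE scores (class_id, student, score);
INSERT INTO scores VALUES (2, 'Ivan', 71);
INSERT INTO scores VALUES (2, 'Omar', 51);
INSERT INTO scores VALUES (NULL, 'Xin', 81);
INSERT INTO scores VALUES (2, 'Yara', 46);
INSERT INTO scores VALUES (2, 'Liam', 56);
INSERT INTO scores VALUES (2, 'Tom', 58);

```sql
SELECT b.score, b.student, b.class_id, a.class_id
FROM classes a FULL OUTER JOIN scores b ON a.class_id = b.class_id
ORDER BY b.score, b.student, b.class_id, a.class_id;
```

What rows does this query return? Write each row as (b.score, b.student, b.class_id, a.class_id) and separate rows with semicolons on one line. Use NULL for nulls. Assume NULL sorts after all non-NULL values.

(46, Yara, 2, NULL); (51, Omar, 2, NULL); (56, Liam, 2, NULL); (58, Tom, 2, NULL); (71, Ivan, 2, NULL); (81, Xin, NULL, NULL); (NULL, NULL, NULL, 3); (NULL, NULL, NULL, 3); (NULL, NULL, NULL, 4); (NULL, NULL, NULL, 4); (NULL, NULL, NULL, 6); (NULL, NULL, NULL, 7); (NULL, NULL, NULL, 7); (NULL, NULL, NULL, 8); (NULL, NULL, NULL, NULL)

FULL OUTER JOIN keeps every row from both sides; unmatched rows get NULL for the other side's columns.
Matching on a.class_id = b.class_id. A NULL in a compared column never satisfies the condition.
- class_id=NULL: no b row matches, row kept with b columns NULL.
- class_id=6: no b row matches, row kept with b columns NULL.
- class_id=3: no b row matches, row kept with b columns NULL.
- class_id=7: no b row matches, row kept with b columns NULL.
- class_id=3: no b row matches, row kept with b columns NULL.
- class_id=4: no b row matches, row kept with b columns NULL.
- class_id=4: no b row matches, row kept with b columns NULL.
- class_id=7: no b row matches, row kept with b columns NULL.
- class_id=8: no b row matches, row kept with b columns NULL.
- plus 6 unmatched b row(s), each kept with NULL a columns.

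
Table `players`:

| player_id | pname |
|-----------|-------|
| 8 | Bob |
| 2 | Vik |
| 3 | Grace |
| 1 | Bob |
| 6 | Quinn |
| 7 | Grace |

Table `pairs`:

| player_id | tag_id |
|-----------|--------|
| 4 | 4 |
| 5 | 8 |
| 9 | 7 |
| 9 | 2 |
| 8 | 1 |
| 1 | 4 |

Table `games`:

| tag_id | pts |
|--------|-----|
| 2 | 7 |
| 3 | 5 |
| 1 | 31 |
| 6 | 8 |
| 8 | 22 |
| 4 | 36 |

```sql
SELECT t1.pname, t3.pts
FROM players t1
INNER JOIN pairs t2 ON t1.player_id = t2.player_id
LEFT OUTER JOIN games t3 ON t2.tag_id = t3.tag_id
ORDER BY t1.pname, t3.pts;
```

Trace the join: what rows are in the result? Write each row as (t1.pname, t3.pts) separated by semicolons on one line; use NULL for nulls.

(Bob, 31); (Bob, 36)

Step 1 — t1 INNER JOIN t2 on player_id → 2 row(s).
Then LEFT JOIN `games t3` on tag_id: each of those 2 rows is kept; rows whose t2.tag_id has no match in t3 get NULL for t3's columns.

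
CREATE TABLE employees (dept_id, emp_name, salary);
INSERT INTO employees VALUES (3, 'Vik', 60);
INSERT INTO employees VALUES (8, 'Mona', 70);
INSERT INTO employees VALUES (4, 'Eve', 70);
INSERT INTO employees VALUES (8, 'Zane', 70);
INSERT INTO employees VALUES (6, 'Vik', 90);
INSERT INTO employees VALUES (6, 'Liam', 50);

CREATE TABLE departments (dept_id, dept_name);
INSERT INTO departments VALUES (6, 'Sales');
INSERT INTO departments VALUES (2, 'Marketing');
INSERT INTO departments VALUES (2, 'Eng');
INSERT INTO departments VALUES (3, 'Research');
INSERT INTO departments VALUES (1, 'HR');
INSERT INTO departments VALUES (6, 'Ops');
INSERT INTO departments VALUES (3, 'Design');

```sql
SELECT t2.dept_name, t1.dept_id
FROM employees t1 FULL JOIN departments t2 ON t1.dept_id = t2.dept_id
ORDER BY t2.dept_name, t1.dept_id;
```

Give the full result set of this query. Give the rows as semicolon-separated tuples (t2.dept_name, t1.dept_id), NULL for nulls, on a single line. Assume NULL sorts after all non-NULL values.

FULL OUTER JOIN keeps every row from both sides; unmatched rows get NULL for the other side's columns.
Matching on t1.dept_id = t2.dept_id.
- dept_id=3: 2 matching t2 row(s), so 2 row(s) emitted.
- dept_id=8: no t2 row matches, row kept with t2 columns NULL.
- dept_id=4: no t2 row matches, row kept with t2 columns NULL.
- dept_id=8: no t2 row matches, row kept with t2 columns NULL.
- dept_id=6: 2 matching t2 row(s), so 2 row(s) emitted.
- dept_id=6: 2 matching t2 row(s), so 2 row(s) emitted.
- plus 3 unmatched t2 row(s), each kept with NULL t1 columns.

(Design, 3); (Eng, NULL); (HR, NULL); (Marketing, NULL); (Ops, 6); (Ops, 6); (Research, 3); (Sales, 6); (Sales, 6); (NULL, 4); (NULL, 8); (NULL, 8)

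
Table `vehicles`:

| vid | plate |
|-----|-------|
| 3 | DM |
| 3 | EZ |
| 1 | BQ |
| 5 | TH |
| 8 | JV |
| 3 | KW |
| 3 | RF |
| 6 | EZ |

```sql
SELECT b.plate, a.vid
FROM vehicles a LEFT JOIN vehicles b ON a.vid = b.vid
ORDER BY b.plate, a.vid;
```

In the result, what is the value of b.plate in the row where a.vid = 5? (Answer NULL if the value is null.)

TH

LEFT JOIN keeps every row from `vehicles a`; unmatched rows get NULL for `vehicles b`'s columns.
Matching on a.vid = b.vid.
Matched pairs: 20; unmatched a rows kept: 0.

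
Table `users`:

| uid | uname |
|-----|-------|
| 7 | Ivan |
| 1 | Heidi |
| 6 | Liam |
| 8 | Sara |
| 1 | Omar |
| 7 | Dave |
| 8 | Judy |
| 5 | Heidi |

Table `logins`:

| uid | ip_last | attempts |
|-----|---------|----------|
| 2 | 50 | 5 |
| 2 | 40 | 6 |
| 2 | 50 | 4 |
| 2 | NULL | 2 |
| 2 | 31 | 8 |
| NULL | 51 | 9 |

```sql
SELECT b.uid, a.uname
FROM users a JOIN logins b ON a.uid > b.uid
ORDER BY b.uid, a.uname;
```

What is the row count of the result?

30

INNER JOIN keeps only pairs where the ON condition holds.
Matching on a.uid > b.uid. A NULL in a compared column never satisfies the condition.
- a[0] uid=7 → 5 match(es) in b → 5 row(s).
- a[1] uid=1 → no match; dropped.
- a[2] uid=6 → 5 match(es) in b → 5 row(s).
- a[3] uid=8 → 5 match(es) in b → 5 row(s).
- a[4] uid=1 → no match; dropped.
- a[5] uid=7 → 5 match(es) in b → 5 row(s).
- a[6] uid=8 → 5 match(es) in b → 5 row(s).
- a[7] uid=5 → 5 match(es) in b → 5 row(s).
Total: 30 rows.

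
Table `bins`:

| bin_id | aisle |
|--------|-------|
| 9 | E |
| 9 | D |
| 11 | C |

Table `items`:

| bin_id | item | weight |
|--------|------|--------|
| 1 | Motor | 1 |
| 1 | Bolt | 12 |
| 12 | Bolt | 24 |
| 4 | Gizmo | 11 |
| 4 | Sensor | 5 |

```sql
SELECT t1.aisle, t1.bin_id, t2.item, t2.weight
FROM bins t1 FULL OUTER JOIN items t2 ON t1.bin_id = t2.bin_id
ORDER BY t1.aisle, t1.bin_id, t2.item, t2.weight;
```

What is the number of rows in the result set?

8

FULL OUTER JOIN keeps every row from both sides; unmatched rows get NULL for the other side's columns.
Matching on t1.bin_id = t2.bin_id.
Matched pairs: 0; unmatched t1 rows kept: 3; unmatched t2 rows kept: 5.
Total: 0 matched + 8 padded = 8 rows.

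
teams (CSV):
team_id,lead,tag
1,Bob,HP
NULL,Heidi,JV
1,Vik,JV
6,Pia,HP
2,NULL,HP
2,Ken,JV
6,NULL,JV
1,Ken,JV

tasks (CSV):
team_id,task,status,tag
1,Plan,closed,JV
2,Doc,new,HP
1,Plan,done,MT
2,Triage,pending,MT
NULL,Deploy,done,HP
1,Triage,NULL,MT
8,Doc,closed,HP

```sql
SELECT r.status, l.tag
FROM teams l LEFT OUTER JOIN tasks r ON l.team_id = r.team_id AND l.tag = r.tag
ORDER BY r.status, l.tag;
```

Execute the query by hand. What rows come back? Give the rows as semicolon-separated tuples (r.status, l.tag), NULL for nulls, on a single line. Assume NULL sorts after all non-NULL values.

(closed, JV); (closed, JV); (new, HP); (NULL, HP); (NULL, HP); (NULL, JV); (NULL, JV); (NULL, JV)

LEFT JOIN keeps every row from `teams`; unmatched rows get NULL for `tasks`'s columns.
Matching on l.team_id = r.team_id AND l.tag = r.tag. A NULL in a compared column never satisfies the condition.
- l (team_id=1, tag=HP) has no partner → padded with NULL.
- l (team_id=NULL, tag=JV) has no partner → padded with NULL.
- l (team_id=1, tag=JV) pairs with 1 row(s) of r.
- l (team_id=6, tag=HP) has no partner → padded with NULL.
- l (team_id=2, tag=HP) pairs with 1 row(s) of r.
- l (team_id=2, tag=JV) has no partner → padded with NULL.
- l (team_id=6, tag=JV) has no partner → padded with NULL.
- l (team_id=1, tag=JV) pairs with 1 row(s) of r.
After projecting and ordering:
r.status | l.tag
closed | JV
closed | JV
new | HP
NULL | HP
NULL | HP
NULL | JV
NULL | JV
NULL | JV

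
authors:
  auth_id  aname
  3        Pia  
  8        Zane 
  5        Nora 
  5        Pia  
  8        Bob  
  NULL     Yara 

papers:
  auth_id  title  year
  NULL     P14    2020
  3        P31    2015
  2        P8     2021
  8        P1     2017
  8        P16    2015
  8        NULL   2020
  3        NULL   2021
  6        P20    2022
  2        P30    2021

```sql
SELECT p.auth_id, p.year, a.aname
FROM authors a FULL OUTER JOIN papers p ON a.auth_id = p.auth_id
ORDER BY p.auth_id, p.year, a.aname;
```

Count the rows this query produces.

15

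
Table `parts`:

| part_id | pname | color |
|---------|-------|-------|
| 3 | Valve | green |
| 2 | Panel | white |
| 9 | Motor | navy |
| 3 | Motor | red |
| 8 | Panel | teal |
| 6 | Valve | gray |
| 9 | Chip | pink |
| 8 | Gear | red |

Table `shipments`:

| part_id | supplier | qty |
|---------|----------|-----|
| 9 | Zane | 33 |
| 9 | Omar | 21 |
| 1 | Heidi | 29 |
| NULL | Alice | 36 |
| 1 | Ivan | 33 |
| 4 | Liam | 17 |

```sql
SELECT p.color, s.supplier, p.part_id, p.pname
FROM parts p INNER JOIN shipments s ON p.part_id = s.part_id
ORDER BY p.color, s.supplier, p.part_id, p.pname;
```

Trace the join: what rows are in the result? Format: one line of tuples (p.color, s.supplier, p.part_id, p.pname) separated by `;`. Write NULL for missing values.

(navy, Omar, 9, Motor); (navy, Zane, 9, Motor); (pink, Omar, 9, Chip); (pink, Zane, 9, Chip)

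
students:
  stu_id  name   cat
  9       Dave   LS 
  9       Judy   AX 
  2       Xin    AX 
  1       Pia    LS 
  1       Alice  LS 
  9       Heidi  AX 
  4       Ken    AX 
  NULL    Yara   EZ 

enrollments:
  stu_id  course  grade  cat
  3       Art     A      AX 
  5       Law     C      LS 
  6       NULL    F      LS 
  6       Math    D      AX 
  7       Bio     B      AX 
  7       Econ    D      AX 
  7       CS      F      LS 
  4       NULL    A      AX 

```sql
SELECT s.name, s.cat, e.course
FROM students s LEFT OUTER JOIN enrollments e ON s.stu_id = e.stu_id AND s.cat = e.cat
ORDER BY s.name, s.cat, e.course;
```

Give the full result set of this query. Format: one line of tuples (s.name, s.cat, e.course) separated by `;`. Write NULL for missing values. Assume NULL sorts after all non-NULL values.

(Alice, LS, NULL); (Dave, LS, NULL); (Heidi, AX, NULL); (Judy, AX, NULL); (Ken, AX, NULL); (Pia, LS, NULL); (Xin, AX, NULL); (Yara, EZ, NULL)

LEFT JOIN keeps every row from `students`; unmatched rows get NULL for `enrollments`'s columns.
Matching on s.stu_id = e.stu_id AND s.cat = e.cat. A NULL in a compared column never satisfies the condition.
Matched pairs: 1; unmatched s rows kept: 7.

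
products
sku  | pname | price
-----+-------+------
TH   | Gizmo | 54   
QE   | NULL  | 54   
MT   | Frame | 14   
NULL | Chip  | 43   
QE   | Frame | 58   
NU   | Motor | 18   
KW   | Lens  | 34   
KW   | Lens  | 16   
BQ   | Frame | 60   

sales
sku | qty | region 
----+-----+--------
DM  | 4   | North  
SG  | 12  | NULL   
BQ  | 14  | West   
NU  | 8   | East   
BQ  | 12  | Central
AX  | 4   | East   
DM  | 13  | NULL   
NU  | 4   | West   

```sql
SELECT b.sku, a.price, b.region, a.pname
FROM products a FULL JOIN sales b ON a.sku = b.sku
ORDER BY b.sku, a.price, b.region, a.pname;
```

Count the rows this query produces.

15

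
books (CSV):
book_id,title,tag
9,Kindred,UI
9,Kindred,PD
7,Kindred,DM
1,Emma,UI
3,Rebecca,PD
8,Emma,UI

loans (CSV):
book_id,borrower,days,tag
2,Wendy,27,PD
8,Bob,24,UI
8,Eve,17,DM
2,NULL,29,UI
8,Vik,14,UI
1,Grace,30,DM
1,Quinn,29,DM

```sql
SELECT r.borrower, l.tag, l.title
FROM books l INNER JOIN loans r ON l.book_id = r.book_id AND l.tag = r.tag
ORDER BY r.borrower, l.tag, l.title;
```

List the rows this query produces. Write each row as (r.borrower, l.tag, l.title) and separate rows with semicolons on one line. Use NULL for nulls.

(Bob, UI, Emma); (Vik, UI, Emma)

INNER JOIN keeps only pairs where the ON condition holds.
Matching on l.book_id = r.book_id AND l.tag = r.tag.
- book_id=9, tag=UI: no matching r row, dropped.
- book_id=9, tag=PD: no matching r row, dropped.
- book_id=7, tag=DM: no matching r row, dropped.
- book_id=1, tag=UI: no matching r row, dropped.
- book_id=3, tag=PD: no matching r row, dropped.
- book_id=8, tag=UI: 2 matching r row(s), so 2 row(s) emitted.
After projecting and ordering:
r.borrower | l.tag | l.title
Bob | UI | Emma
Vik | UI | Emma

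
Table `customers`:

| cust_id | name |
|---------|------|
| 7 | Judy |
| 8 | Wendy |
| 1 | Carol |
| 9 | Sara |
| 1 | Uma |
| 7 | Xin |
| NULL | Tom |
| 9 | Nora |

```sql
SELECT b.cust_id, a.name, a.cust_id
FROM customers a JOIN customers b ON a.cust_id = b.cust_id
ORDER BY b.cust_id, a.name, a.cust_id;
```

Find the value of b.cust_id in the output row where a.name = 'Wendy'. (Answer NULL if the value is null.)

8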